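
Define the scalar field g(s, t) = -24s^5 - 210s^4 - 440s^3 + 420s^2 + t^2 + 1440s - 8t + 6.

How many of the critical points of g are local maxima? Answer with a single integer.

g separates as a function of s plus a function of t, so ∇g=0 decouples.
∂g/∂s = -120(s - 1)(s + 1)(s + 3)(s + 4) = 0 at s ∈ {-4, -3, -1, 1}; ∂g/∂t = 2(t - 4) = 0 at t ∈ {4}.
The Hessian is diagonal: diag(g_ss, g_tt). Second derivatives: g_ss(-4)=1800, g_ss(-3)=-960, g_ss(-1)=1440, g_ss(1)=-4800; g_tt(4)=2.
Local maxima occur where both diagonal entries negative: none. Count: 0.

0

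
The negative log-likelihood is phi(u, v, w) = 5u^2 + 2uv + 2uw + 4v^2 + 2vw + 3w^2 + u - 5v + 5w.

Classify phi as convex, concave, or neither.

convex

phi is quadratic, so its Hessian is the constant matrix H = [[10, 2, 2], [2, 8, 2], [2, 2, 6]].
Leading principal minors: 10, 76, 400.
All positive ⇒ H ≻ 0 ⇒ convex.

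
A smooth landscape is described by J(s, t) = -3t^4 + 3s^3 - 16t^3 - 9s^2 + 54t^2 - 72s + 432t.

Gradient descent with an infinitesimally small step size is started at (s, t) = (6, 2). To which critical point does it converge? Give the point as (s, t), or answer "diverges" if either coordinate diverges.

(4, -3)

J is separable, so gradient descent decouples: s follows -∂J/∂s, t follows -∂J/∂t.
∂J/∂s = 9(s - 4)(s + 2); at s=6 this is 144, so s decreases.
∂J/∂t = -12(t - 3)(t + 3)(t + 4); at t=2 this is 360, so t decreases.
s converges to its nearest critical value 4 (a local min of the s-part); t converges to -3. The iterate converges to (4, -3).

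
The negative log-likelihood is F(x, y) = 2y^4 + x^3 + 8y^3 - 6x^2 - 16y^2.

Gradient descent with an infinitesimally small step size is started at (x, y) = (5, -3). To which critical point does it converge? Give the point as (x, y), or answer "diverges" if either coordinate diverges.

F is separable, so gradient descent decouples: x follows -∂F/∂x, y follows -∂F/∂y.
∂F/∂x = 3x(x - 4); at x=5 this is 15, so x decreases.
∂F/∂y = 8y(y - 1)(y + 4); at y=-3 this is 96, so y decreases.
x converges to its nearest critical value 4 (a local min of the x-part); y converges to -4. The iterate converges to (4, -4).

(4, -4)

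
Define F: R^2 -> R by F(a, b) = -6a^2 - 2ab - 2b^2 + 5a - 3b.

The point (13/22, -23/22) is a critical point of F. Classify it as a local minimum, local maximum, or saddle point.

The Hessian of F is constant: H = [[-12, -2], [-2, -4]].
det(H) = (-12)·(-4) − (-2)² = 44.
det(H) > 0 and tr(H) = -16 < 0, so H is negative definite and the point is a local maximum.

local maximum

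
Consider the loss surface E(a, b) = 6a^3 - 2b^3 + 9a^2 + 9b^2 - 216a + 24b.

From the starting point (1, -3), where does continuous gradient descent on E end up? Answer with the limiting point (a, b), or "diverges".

(3, -1)

E is separable, so gradient descent decouples: a follows -∂E/∂a, b follows -∂E/∂b.
∂E/∂a = 18(a - 3)(a + 4); at a=1 this is -180, so a increases.
∂E/∂b = -6(b - 4)(b + 1); at b=-3 this is -84, so b increases.
a converges to its nearest critical value 3 (a local min of the a-part); b converges to -1. The iterate converges to (3, -1).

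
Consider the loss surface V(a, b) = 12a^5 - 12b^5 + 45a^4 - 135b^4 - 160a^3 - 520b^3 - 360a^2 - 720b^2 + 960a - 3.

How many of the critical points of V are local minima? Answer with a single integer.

4

V separates as a function of a plus a function of b, so ∇V=0 decouples.
∂V/∂a = 60(a - 2)(a - 1)(a + 2)(a + 4) = 0 at a ∈ {-4, -2, 1, 2}; ∂V/∂b = -60b(b + 2)(b + 3)(b + 4) = 0 at b ∈ {-4, -3, -2, 0}.
The Hessian is diagonal: diag(V_aa, V_bb). Second derivatives: V_aa(-4)=-3600, V_aa(-2)=1440, V_aa(1)=-900, V_aa(2)=1440; V_bb(-4)=480, V_bb(-3)=-180, V_bb(-2)=240, V_bb(0)=-1440.
Local minima occur where both diagonal entries positive: (-2, -4), (-2, -2), (2, -4), (2, -2). Count: 4.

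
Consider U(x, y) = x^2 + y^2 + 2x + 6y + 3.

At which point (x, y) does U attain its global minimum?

U(x,y) separates as P(x) + Q(y) + 3, so its minimum is min P + min Q + 3.
P'(x) = 2x + 2 vanishes at x ∈ {-1}; Q'(y) = 2y + 6 vanishes at y ∈ {-3}.
Local minima of P (where P''>0): P(-1)=-1. Local minima of Q: Q(-3)=-9.
So the global minimum of U is P(-1) + Q(-3) + 3 = -1 − 9 + 3 = -7, attained at (-1, -3).

(-1, -3)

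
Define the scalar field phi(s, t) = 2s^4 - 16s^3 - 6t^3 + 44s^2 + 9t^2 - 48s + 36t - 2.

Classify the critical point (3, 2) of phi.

saddle point

The mixed partial ∂²phi/∂s∂t is 0, so the Hessian at any point is diag(phi_ss, phi_tt) = diag(8(3s^2 - 12s + 11), 18(-2t + 1)).
At (3, 2): H = diag(16, -54).
The eigenvalues have opposite signs, so H is indefinite: a saddle point.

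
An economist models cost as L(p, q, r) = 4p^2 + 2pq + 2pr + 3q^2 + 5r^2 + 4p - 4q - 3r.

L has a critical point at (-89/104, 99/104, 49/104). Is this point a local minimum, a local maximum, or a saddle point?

The Hessian is constant: H = [[8, 2, 2], [2, 6, 0], [2, 0, 10]].
Leading principal minors: Δ₁ = 8, Δ₂ = 44, Δ₃ = 416.
All leading minors are positive, so H is positive definite: a local minimum.

local minimum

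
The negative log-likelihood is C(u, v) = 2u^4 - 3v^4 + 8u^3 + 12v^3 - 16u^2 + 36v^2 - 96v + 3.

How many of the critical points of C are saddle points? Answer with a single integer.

C separates as a function of u plus a function of v, so ∇C=0 decouples.
∂C/∂u = 8u(u - 1)(u + 4) = 0 at u ∈ {-4, 0, 1}; ∂C/∂v = -12(v - 4)(v - 1)(v + 2) = 0 at v ∈ {-2, 1, 4}.
The Hessian is diagonal: diag(C_uu, C_vv). Second derivatives: C_uu(-4)=160, C_uu(0)=-32, C_uu(1)=40; C_vv(-2)=-216, C_vv(1)=108, C_vv(4)=-216.
Saddle points occur where the two diagonal entries have opposite signs: (-4, -2), (-4, 4), (0, 1), (1, -2), (1, 4). Count: 5.

5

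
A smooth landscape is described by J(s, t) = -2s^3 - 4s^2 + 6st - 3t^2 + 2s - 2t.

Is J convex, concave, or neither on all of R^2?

The term -2s^3 is cubic, so the Hessian is not constant.
∂²J/∂s² = -12s - 8, which takes both signs as s varies (negative for sufficiently large s). A diagonal entry of the Hessian changing sign means the Hessian is neither positive- nor negative-semidefinite on all of R^2.

neither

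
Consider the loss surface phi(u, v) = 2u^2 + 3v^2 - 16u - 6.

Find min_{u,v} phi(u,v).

phi(u,v) separates as P(u) + Q(v) − 6, so its minimum is min P + min Q − 6.
P'(u) = 4u - 16 vanishes at u ∈ {4}; Q'(v) = 6v vanishes at v ∈ {0}.
Local minima of P (where P''>0): P(4)=-32. Local minima of Q: Q(0)=0.
So the global minimum of phi is P(4) + Q(0) − 6 = -32 + 0 − 6 = -38, attained at (4, 0).

-38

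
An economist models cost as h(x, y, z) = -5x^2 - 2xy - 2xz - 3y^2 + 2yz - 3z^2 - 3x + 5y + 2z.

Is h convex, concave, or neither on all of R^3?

h is quadratic, so its Hessian is the constant matrix H = [[-10, -2, -2], [-2, -6, 2], [-2, 2, -6]].
Leading principal minors: -10, 56, -256.
Signs alternate −, +, − ⇒ H ≺ 0 ⇒ concave.

concave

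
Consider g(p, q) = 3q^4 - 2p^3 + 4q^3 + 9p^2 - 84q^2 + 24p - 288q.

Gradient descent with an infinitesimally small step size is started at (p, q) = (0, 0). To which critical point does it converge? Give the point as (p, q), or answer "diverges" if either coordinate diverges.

g is separable, so gradient descent decouples: p follows -∂g/∂p, q follows -∂g/∂q.
∂g/∂p = -6(p - 4)(p + 1); at p=0 this is 24, so p decreases.
∂g/∂q = 12(q - 4)(q + 2)(q + 3); at q=0 this is -288, so q increases.
p converges to its nearest critical value -1 (a local min of the p-part); q converges to 4. The iterate converges to (-1, 4).

(-1, 4)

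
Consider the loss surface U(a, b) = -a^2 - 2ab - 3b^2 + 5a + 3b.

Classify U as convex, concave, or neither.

concave

U is quadratic, so its Hessian is the constant matrix H = [[-2, -2], [-2, -6]].
det(H) = 8, tr(H) = -8.
det(H) > 0 and tr(H) < 0, so H is negative definite everywhere: concave.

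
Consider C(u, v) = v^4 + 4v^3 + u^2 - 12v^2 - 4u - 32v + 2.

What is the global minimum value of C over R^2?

C(u,v) separates as P(u) + Q(v) + 2, so its minimum is min P + min Q + 2.
P'(u) = 2u - 4 vanishes at u ∈ {2}; Q'(v) = 4(v - 2)(v + 1)(v + 4) vanishes at v ∈ {-4, -1, 2}.
Local minima of P (where P''>0): P(2)=-4. Local minima of Q: Q(-4)=-64, Q(2)=-64.
So the global minimum of C is P(2) + Q(-4) + 2 = -4 − 64 + 2 = -66, attained at (2, -4).

-66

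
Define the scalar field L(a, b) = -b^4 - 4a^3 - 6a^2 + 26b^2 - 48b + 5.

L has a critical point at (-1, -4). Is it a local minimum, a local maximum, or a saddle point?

saddle point

The mixed partial ∂²L/∂a∂b is 0, so the Hessian at any point is diag(L_aa, L_bb) = diag(-12(2a + 1), 4(-3b^2 + 13)).
At (-1, -4): H = diag(12, -140).
The eigenvalues have opposite signs, so H is indefinite: a saddle point.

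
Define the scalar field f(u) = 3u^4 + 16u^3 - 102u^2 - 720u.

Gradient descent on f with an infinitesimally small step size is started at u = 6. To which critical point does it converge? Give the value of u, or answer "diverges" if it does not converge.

4

f'(u) = 12(u - 4)(u + 3)(u + 5), so f'(6) = 2376.
Gradient descent moves in the -f' direction, i.e. u is decreasing.
The nearest critical point in that direction is u = 4, where f'' = 756 > 0 (a local minimum). The iterate converges there.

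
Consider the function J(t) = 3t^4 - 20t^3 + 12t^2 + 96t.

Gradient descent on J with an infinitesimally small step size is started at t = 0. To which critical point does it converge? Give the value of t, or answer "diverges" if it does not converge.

J'(t) = 12(t - 4)(t - 2)(t + 1), so J'(0) = 96.
Gradient descent moves in the -J' direction, i.e. t is decreasing.
The nearest critical point in that direction is t = -1, where J'' = 180 > 0 (a local minimum). The iterate converges there.

-1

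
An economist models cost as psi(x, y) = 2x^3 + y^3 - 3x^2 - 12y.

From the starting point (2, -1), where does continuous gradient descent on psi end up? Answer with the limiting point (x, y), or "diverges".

psi is separable, so gradient descent decouples: x follows -∂psi/∂x, y follows -∂psi/∂y.
∂psi/∂x = 6x(x - 1); at x=2 this is 12, so x decreases.
∂psi/∂y = 3(y - 2)(y + 2); at y=-1 this is -9, so y increases.
x converges to its nearest critical value 1 (a local min of the x-part); y converges to 2. The iterate converges to (1, 2).

(1, 2)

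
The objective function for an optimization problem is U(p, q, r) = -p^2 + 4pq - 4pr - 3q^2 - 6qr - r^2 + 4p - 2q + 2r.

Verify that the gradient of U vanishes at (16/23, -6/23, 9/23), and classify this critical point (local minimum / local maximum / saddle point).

saddle point

∇U = (-2p + 4q - 4r + 4, 4p - 6q - 6r - 2, -4p - 6q - 2r + 2); substituting (16/23, -6/23, 9/23) gives ∇U = (0, 0, 0), so (16/23, -6/23, 9/23) is indeed a critical point.
The Hessian is constant: H = [[-2, 4, -4], [4, -6, -6], [-4, -6, -2]].
Leading principal minors: Δ₁ = -2, Δ₂ = -4, Δ₃ = 368.
The minors fit neither the all-positive nor the alternating-sign pattern, so H is indefinite: a saddle point.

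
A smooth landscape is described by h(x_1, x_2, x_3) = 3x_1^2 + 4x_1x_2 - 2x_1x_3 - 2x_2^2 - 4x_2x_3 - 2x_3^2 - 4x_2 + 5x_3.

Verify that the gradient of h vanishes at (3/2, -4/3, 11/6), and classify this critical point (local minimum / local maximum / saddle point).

saddle point

∇h = (6x_1 + 4x_2 - 2x_3, 4x_1 - 4x_2 - 4x_3 - 4, -2x_1 - 4x_2 - 4x_3 + 5); substituting (3/2, -4/3, 11/6) gives ∇h = (0, 0, 0), so (3/2, -4/3, 11/6) is indeed a critical point.
The Hessian is constant: H = [[6, 4, -2], [4, -4, -4], [-2, -4, -4]].
Leading principal minors: Δ₁ = 6, Δ₂ = -40, Δ₃ = 144.
The minors fit neither the all-positive nor the alternating-sign pattern, so H is indefinite: a saddle point.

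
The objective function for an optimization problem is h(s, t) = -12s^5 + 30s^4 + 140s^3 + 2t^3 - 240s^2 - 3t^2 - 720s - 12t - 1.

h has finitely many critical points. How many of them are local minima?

2

h separates as a function of s plus a function of t, so ∇h=0 decouples.
∂h/∂s = -60(s - 3)(s - 2)(s + 1)(s + 2) = 0 at s ∈ {-2, -1, 2, 3}; ∂h/∂t = 6(t - 2)(t + 1) = 0 at t ∈ {-1, 2}.
The Hessian is diagonal: diag(h_ss, h_tt). Second derivatives: h_ss(-2)=1200, h_ss(-1)=-720, h_ss(2)=720, h_ss(3)=-1200; h_tt(-1)=-18, h_tt(2)=18.
Local minima occur where both diagonal entries positive: (-2, 2), (2, 2). Count: 2.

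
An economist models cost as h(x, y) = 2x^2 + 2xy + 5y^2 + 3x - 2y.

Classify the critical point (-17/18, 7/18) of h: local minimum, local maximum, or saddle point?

local minimum

The Hessian of h is constant: H = [[4, 2], [2, 10]].
det(H) = 4·10 − 2² = 36.
det(H) > 0 and tr(H) = 14 > 0, so H is positive definite and the point is a local minimum.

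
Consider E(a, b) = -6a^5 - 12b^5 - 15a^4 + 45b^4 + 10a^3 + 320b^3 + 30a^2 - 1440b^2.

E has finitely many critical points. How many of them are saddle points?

E separates as a function of a plus a function of b, so ∇E=0 decouples.
∂E/∂a = -30a(a - 1)(a + 1)(a + 2) = 0 at a ∈ {-2, -1, 0, 1}; ∂E/∂b = -60b(b - 4)(b - 3)(b + 4) = 0 at b ∈ {-4, 0, 3, 4}.
The Hessian is diagonal: diag(E_aa, E_bb). Second derivatives: E_aa(-2)=180, E_aa(-1)=-60, E_aa(0)=60, E_aa(1)=-180; E_bb(-4)=13440, E_bb(0)=-2880, E_bb(3)=1260, E_bb(4)=-1920.
Saddle points occur where the two diagonal entries have opposite signs: (-2, 0), (-2, 4), (-1, -4), (-1, 3), (0, 0), (0, 4), (1, -4), (1, 3). Count: 8.

8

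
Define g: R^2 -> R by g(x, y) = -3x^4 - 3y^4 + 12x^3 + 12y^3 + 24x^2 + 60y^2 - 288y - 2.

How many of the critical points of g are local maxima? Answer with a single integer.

4

g separates as a function of x plus a function of y, so ∇g=0 decouples.
∂g/∂x = -12x(x - 4)(x + 1) = 0 at x ∈ {-1, 0, 4}; ∂g/∂y = -12(y - 4)(y - 2)(y + 3) = 0 at y ∈ {-3, 2, 4}.
The Hessian is diagonal: diag(g_xx, g_yy). Second derivatives: g_xx(-1)=-60, g_xx(0)=48, g_xx(4)=-240; g_yy(-3)=-420, g_yy(2)=120, g_yy(4)=-168.
Local maxima occur where both diagonal entries negative: (-1, -3), (-1, 4), (4, -3), (4, 4). Count: 4.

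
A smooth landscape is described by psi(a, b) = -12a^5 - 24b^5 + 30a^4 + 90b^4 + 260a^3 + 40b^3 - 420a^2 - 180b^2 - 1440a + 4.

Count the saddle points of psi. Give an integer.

psi separates as a function of a plus a function of b, so ∇psi=0 decouples.
∂psi/∂a = -60(a - 4)(a - 2)(a + 1)(a + 3) = 0 at a ∈ {-3, -1, 2, 4}; ∂psi/∂b = -120b(b - 3)(b - 1)(b + 1) = 0 at b ∈ {-1, 0, 1, 3}.
The Hessian is diagonal: diag(psi_aa, psi_bb). Second derivatives: psi_aa(-3)=4200, psi_aa(-1)=-1800, psi_aa(2)=1800, psi_aa(4)=-4200; psi_bb(-1)=960, psi_bb(0)=-360, psi_bb(1)=480, psi_bb(3)=-2880.
Saddle points occur where the two diagonal entries have opposite signs: (-3, 0), (-3, 3), (-1, -1), (-1, 1), (2, 0), (2, 3), (4, -1), (4, 1). Count: 8.

8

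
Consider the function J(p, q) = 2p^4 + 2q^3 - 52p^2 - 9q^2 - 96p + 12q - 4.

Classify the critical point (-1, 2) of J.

The mixed partial ∂²J/∂p∂q is 0, so the Hessian at any point is diag(J_pp, J_qq) = diag(8(3p^2 - 13), 6(2q - 3)).
At (-1, 2): H = diag(-80, 6).
The eigenvalues have opposite signs, so H is indefinite: a saddle point.

saddle point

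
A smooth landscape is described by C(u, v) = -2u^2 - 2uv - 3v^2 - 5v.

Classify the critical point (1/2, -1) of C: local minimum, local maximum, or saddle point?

local maximum

The Hessian of C is constant: H = [[-4, -2], [-2, -6]].
det(H) = (-4)·(-6) − (-2)² = 20.
det(H) > 0 and tr(H) = -10 < 0, so H is negative definite and the point is a local maximum.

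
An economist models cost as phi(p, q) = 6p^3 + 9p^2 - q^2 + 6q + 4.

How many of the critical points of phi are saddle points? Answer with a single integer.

phi separates as a function of p plus a function of q, so ∇phi=0 decouples.
∂phi/∂p = 18p(p + 1) = 0 at p ∈ {-1, 0}; ∂phi/∂q = -2(q - 3) = 0 at q ∈ {3}.
The Hessian is diagonal: diag(phi_pp, phi_qq). Second derivatives: phi_pp(-1)=-18, phi_pp(0)=18; phi_qq(3)=-2.
Saddle points occur where the two diagonal entries have opposite signs: (0, 3). Count: 1.

1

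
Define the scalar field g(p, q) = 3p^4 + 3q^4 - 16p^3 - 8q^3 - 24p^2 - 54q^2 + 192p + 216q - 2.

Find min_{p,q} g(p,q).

-981

g(p,q) separates as A(p) + B(q) − 2, so its minimum is min A + min B − 2.
A'(p) = 12(p - 4)(p - 2)(p + 2) vanishes at p ∈ {-2, 2, 4}; B'(q) = 12(q - 3)(q - 2)(q + 3) vanishes at q ∈ {-3, 2, 3}.
Local minima of A (where A''>0): A(-2)=-304, A(4)=128. Local minima of B: B(-3)=-675, B(3)=189.
So the global minimum of g is A(-2) + B(-3) − 2 = -304 − 675 − 2 = -981, attained at (-2, -3).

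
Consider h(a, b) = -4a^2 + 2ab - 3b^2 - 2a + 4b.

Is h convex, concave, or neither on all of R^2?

h is quadratic, so its Hessian is the constant matrix H = [[-8, 2], [2, -6]].
det(H) = 44, tr(H) = -14.
det(H) > 0 and tr(H) < 0, so H is negative definite everywhere: concave.

concave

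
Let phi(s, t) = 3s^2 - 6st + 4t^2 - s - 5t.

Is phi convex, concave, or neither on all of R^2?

convex

phi is quadratic, so its Hessian is the constant matrix H = [[6, -6], [-6, 8]].
det(H) = 12, tr(H) = 14.
det(H) > 0 and tr(H) > 0, so H is positive definite everywhere: convex.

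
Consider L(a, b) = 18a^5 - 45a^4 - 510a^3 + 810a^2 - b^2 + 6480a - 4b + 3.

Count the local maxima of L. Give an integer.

L separates as a function of a plus a function of b, so ∇L=0 decouples.
∂L/∂a = 90(a - 4)(a - 3)(a + 2)(a + 3) = 0 at a ∈ {-3, -2, 3, 4}; ∂L/∂b = -2(b + 2) = 0 at b ∈ {-2}.
The Hessian is diagonal: diag(L_aa, L_bb). Second derivatives: L_aa(-3)=-3780, L_aa(-2)=2700, L_aa(3)=-2700, L_aa(4)=3780; L_bb(-2)=-2.
Local maxima occur where both diagonal entries negative: (-3, -2), (3, -2). Count: 2.

2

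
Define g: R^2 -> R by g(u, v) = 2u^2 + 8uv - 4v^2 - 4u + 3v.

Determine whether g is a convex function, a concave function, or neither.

neither

g is quadratic, so its Hessian is the constant matrix H = [[4, 8], [8, -8]].
det(H) = -96, tr(H) = -4.
det(H) < 0, so H is indefinite: neither convex nor concave.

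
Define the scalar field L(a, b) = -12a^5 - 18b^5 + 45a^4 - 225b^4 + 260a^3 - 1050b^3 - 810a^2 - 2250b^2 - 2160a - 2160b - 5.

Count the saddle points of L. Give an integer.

L separates as a function of a plus a function of b, so ∇L=0 decouples.
∂L/∂a = -60(a - 4)(a - 3)(a + 1)(a + 3) = 0 at a ∈ {-3, -1, 3, 4}; ∂L/∂b = -90(b + 1)(b + 2)(b + 3)(b + 4) = 0 at b ∈ {-4, -3, -2, -1}.
The Hessian is diagonal: diag(L_aa, L_bb). Second derivatives: L_aa(-3)=5040, L_aa(-1)=-2400, L_aa(3)=1440, L_aa(4)=-2100; L_bb(-4)=540, L_bb(-3)=-180, L_bb(-2)=180, L_bb(-1)=-540.
Saddle points occur where the two diagonal entries have opposite signs: (-3, -3), (-3, -1), (-1, -4), (-1, -2), (3, -3), (3, -1), (4, -4), (4, -2). Count: 8.

8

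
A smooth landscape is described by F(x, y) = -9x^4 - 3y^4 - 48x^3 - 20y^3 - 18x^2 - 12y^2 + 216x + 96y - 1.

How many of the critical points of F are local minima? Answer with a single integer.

1

F separates as a function of x plus a function of y, so ∇F=0 decouples.
∂F/∂x = -36(x - 1)(x + 2)(x + 3) = 0 at x ∈ {-3, -2, 1}; ∂F/∂y = -12(y - 1)(y + 2)(y + 4) = 0 at y ∈ {-4, -2, 1}.
The Hessian is diagonal: diag(F_xx, F_yy). Second derivatives: F_xx(-3)=-144, F_xx(-2)=108, F_xx(1)=-432; F_yy(-4)=-120, F_yy(-2)=72, F_yy(1)=-180.
Local minima occur where both diagonal entries positive: (-2, -2). Count: 1.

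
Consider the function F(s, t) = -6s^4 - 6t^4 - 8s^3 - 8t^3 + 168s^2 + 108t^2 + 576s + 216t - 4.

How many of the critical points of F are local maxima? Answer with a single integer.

4

F separates as a function of s plus a function of t, so ∇F=0 decouples.
∂F/∂s = -24(s - 4)(s + 2)(s + 3) = 0 at s ∈ {-3, -2, 4}; ∂F/∂t = -24(t - 3)(t + 1)(t + 3) = 0 at t ∈ {-3, -1, 3}.
The Hessian is diagonal: diag(F_ss, F_tt). Second derivatives: F_ss(-3)=-168, F_ss(-2)=144, F_ss(4)=-1008; F_tt(-3)=-288, F_tt(-1)=192, F_tt(3)=-576.
Local maxima occur where both diagonal entries negative: (-3, -3), (-3, 3), (4, -3), (4, 3). Count: 4.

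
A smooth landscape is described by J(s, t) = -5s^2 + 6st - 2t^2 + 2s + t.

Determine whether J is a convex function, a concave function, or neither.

concave

J is quadratic, so its Hessian is the constant matrix H = [[-10, 6], [6, -4]].
det(H) = 4, tr(H) = -14.
det(H) > 0 and tr(H) < 0, so H is negative definite everywhere: concave.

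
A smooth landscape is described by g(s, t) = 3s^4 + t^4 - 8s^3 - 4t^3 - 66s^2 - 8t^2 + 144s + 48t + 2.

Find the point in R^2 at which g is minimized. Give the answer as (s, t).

(-3, -2)

g(s,t) separates as P(s) + Q(t) + 2, so its minimum is min P + min Q + 2.
P'(s) = 12(s - 4)(s - 1)(s + 3) vanishes at s ∈ {-3, 1, 4}; Q'(t) = 4(t - 3)(t - 2)(t + 2) vanishes at t ∈ {-2, 2, 3}.
Local minima of P (where P''>0): P(-3)=-567, P(4)=-224. Local minima of Q: Q(-2)=-80, Q(3)=45.
So the global minimum of g is P(-3) + Q(-2) + 2 = -567 − 80 + 2 = -645, attained at (-3, -2).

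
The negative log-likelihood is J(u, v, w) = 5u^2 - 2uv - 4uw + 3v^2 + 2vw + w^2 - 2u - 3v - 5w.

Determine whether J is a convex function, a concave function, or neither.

J is quadratic, so its Hessian is the constant matrix H = [[10, -2, -4], [-2, 6, 2], [-4, 2, 2]].
Leading principal minors: 10, 56, 8.
All positive ⇒ H ≻ 0 ⇒ convex.

convex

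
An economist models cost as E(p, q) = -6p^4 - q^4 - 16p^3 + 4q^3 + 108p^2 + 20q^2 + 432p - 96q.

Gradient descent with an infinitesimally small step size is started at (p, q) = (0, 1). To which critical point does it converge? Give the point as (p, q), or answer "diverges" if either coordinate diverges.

(-2, 2)

E is separable, so gradient descent decouples: p follows -∂E/∂p, q follows -∂E/∂q.
∂E/∂p = -24(p - 3)(p + 2)(p + 3); at p=0 this is 432, so p decreases.
∂E/∂q = -4(q - 4)(q - 2)(q + 3); at q=1 this is -48, so q increases.
p converges to its nearest critical value -2 (a local min of the p-part); q converges to 2. The iterate converges to (-2, 2).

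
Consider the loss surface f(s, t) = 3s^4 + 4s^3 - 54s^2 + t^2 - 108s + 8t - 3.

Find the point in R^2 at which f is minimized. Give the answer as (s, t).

f(s,t) separates as P(s) + Q(t) − 3, so its minimum is min P + min Q − 3.
P'(s) = 12(s - 3)(s + 1)(s + 3) vanishes at s ∈ {-3, -1, 3}; Q'(t) = 2(t + 4) vanishes at t ∈ {-4}.
Local minima of P (where P''>0): P(-3)=-27, P(3)=-459. Local minima of Q: Q(-4)=-16.
So the global minimum of f is P(3) + Q(-4) − 3 = -459 − 16 − 3 = -478, attained at (3, -4).

(3, -4)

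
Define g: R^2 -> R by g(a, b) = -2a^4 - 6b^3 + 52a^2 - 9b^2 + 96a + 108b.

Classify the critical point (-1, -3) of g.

The mixed partial ∂²g/∂a∂b is 0, so the Hessian at any point is diag(g_aa, g_bb) = diag(8(-3a^2 + 13), -18(2b + 1)).
At (-1, -3): H = diag(80, 90).
Both eigenvalues are positive, so H is positive definite: a local minimum.

local minimum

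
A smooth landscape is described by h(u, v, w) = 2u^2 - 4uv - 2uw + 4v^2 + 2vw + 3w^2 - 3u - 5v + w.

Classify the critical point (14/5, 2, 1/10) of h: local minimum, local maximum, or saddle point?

The Hessian is constant: H = [[4, -4, -2], [-4, 8, 2], [-2, 2, 6]].
Leading principal minors: Δ₁ = 4, Δ₂ = 16, Δ₃ = 80.
All leading minors are positive, so H is positive definite: a local minimum.

local minimum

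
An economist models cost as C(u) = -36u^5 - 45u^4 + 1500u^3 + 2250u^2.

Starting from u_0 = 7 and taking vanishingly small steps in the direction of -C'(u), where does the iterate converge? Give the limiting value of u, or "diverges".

C'(u) = -180u(u - 5)(u + 1)(u + 5), so C'(7) = -241920.
Gradient descent moves in the -C' direction, i.e. u is increasing.
There is no critical point above u=7, and C' keeps the same sign, so the iterate runs off to +∞.

diverges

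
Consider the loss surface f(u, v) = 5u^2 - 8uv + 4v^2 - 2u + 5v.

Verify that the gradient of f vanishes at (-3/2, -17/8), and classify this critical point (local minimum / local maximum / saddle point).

∇f = (10u - 8v - 2, -8u + 8v + 5); substituting (-3/2, -17/8) gives ∇f = (0, 0), so (-3/2, -17/8) is indeed a critical point.
The Hessian of f is constant: H = [[10, -8], [-8, 8]].
det(H) = 10·8 − (-8)² = 16.
det(H) > 0 and tr(H) = 18 > 0, so H is positive definite and the point is a local minimum.

local minimum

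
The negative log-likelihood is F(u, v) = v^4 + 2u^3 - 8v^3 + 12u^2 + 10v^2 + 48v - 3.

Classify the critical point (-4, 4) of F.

saddle point

The mixed partial ∂²F/∂u∂v is 0, so the Hessian at any point is diag(F_uu, F_vv) = diag(12(u + 2), 4(3v^2 - 12v + 5)).
At (-4, 4): H = diag(-24, 20).
The eigenvalues have opposite signs, so H is indefinite: a saddle point.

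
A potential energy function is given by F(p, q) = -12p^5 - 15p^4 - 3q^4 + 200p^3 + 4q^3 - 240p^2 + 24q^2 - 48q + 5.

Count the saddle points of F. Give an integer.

F separates as a function of p plus a function of q, so ∇F=0 decouples.
∂F/∂p = -60p(p - 2)(p - 1)(p + 4) = 0 at p ∈ {-4, 0, 1, 2}; ∂F/∂q = -12(q - 2)(q - 1)(q + 2) = 0 at q ∈ {-2, 1, 2}.
The Hessian is diagonal: diag(F_pp, F_qq). Second derivatives: F_pp(-4)=7200, F_pp(0)=-480, F_pp(1)=300, F_pp(2)=-720; F_qq(-2)=-144, F_qq(1)=36, F_qq(2)=-48.
Saddle points occur where the two diagonal entries have opposite signs: (-4, -2), (-4, 2), (0, 1), (1, -2), (1, 2), (2, 1). Count: 6.

6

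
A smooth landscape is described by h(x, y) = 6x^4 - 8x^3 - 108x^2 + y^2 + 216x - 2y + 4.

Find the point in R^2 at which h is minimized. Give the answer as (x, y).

(-3, 1)

h(x,y) separates as P(x) + Q(y) + 4, so its minimum is min P + min Q + 4.
P'(x) = 24(x - 3)(x - 1)(x + 3) vanishes at x ∈ {-3, 1, 3}; Q'(y) = 2y - 2 vanishes at y ∈ {1}.
Local minima of P (where P''>0): P(-3)=-918, P(3)=-54. Local minima of Q: Q(1)=-1.
So the global minimum of h is P(-3) + Q(1) + 4 = -918 − 1 + 4 = -915, attained at (-3, 1).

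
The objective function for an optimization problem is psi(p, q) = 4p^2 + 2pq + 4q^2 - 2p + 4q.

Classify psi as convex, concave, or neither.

convex

psi is quadratic, so its Hessian is the constant matrix H = [[8, 2], [2, 8]].
det(H) = 60, tr(H) = 16.
det(H) > 0 and tr(H) > 0, so H is positive definite everywhere: convex.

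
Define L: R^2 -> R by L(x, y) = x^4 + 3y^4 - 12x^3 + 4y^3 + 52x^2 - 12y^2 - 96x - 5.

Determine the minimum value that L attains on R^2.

L(x,y) separates as P(x) + Q(y) − 5, so its minimum is min P + min Q − 5.
P'(x) = 4(x - 4)(x - 3)(x - 2) vanishes at x ∈ {2, 3, 4}; Q'(y) = 12y(y - 1)(y + 2) vanishes at y ∈ {-2, 0, 1}.
Local minima of P (where P''>0): P(2)=-64, P(4)=-64. Local minima of Q: Q(-2)=-32, Q(1)=-5.
So the global minimum of L is P(2) + Q(-2) − 5 = -64 − 32 − 5 = -101, attained at (2, -2).

-101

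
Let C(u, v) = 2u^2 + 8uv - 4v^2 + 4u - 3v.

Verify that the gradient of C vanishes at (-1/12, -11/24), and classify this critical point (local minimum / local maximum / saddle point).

∇C = (4u + 8v + 4, 8u - 8v - 3); substituting (-1/12, -11/24) gives ∇C = (0, 0), so (-1/12, -11/24) is indeed a critical point.
The Hessian of C is constant: H = [[4, 8], [8, -8]].
det(H) = 4·(-8) − 8² = -96.
Since det(H) < 0, H is indefinite and the critical point is a saddle point.

saddle point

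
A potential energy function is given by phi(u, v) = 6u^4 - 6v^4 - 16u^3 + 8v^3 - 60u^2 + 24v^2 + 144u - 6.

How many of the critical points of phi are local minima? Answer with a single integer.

2

phi separates as a function of u plus a function of v, so ∇phi=0 decouples.
∂phi/∂u = 24(u - 3)(u - 1)(u + 2) = 0 at u ∈ {-2, 1, 3}; ∂phi/∂v = -24v(v - 2)(v + 1) = 0 at v ∈ {-1, 0, 2}.
The Hessian is diagonal: diag(phi_uu, phi_vv). Second derivatives: phi_uu(-2)=360, phi_uu(1)=-144, phi_uu(3)=240; phi_vv(-1)=-72, phi_vv(0)=48, phi_vv(2)=-144.
Local minima occur where both diagonal entries positive: (-2, 0), (3, 0). Count: 2.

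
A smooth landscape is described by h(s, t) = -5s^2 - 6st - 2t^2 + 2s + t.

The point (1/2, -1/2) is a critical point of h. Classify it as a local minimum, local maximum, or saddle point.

local maximum

The Hessian of h is constant: H = [[-10, -6], [-6, -4]].
det(H) = (-10)·(-4) − (-6)² = 4.
det(H) > 0 and tr(H) = -14 < 0, so H is negative definite and the point is a local maximum.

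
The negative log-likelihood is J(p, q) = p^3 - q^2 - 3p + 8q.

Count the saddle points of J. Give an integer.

1

J separates as a function of p plus a function of q, so ∇J=0 decouples.
∂J/∂p = 3(p - 1)(p + 1) = 0 at p ∈ {-1, 1}; ∂J/∂q = -2(q - 4) = 0 at q ∈ {4}.
The Hessian is diagonal: diag(J_pp, J_qq). Second derivatives: J_pp(-1)=-6, J_pp(1)=6; J_qq(4)=-2.
Saddle points occur where the two diagonal entries have opposite signs: (1, 4). Count: 1.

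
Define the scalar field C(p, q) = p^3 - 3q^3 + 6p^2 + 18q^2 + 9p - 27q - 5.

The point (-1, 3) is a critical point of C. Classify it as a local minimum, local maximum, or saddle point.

saddle point

The mixed partial ∂²C/∂p∂q is 0, so the Hessian at any point is diag(C_pp, C_qq) = diag(6(p + 2), 18(-q + 2)).
At (-1, 3): H = diag(6, -18).
The eigenvalues have opposite signs, so H is indefinite: a saddle point.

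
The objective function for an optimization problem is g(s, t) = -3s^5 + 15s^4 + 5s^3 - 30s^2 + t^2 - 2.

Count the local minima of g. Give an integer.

2

g separates as a function of s plus a function of t, so ∇g=0 decouples.
∂g/∂s = -15s(s - 4)(s - 1)(s + 1) = 0 at s ∈ {-1, 0, 1, 4}; ∂g/∂t = 2t = 0 at t ∈ {0}.
The Hessian is diagonal: diag(g_ss, g_tt). Second derivatives: g_ss(-1)=150, g_ss(0)=-60, g_ss(1)=90, g_ss(4)=-900; g_tt(0)=2.
Local minima occur where both diagonal entries positive: (-1, 0), (1, 0). Count: 2.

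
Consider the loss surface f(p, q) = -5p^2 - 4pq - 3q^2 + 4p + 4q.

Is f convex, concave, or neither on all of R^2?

concave

f is quadratic, so its Hessian is the constant matrix H = [[-10, -4], [-4, -6]].
det(H) = 44, tr(H) = -16.
det(H) > 0 and tr(H) < 0, so H is negative definite everywhere: concave.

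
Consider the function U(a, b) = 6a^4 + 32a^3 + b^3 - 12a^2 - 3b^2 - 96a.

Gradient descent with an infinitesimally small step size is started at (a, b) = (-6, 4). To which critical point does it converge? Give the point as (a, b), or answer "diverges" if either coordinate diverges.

U is separable, so gradient descent decouples: a follows -∂U/∂a, b follows -∂U/∂b.
∂U/∂a = 24(a - 1)(a + 1)(a + 4); at a=-6 this is -1680, so a increases.
∂U/∂b = 3b(b - 2); at b=4 this is 24, so b decreases.
a converges to its nearest critical value -4 (a local min of the a-part); b converges to 2. The iterate converges to (-4, 2).

(-4, 2)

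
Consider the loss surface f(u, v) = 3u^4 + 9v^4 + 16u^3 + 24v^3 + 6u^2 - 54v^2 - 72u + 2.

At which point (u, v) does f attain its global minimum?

f(u,v) separates as P(u) + Q(v) + 2, so its minimum is min P + min Q + 2.
P'(u) = 12(u - 1)(u + 2)(u + 3) vanishes at u ∈ {-3, -2, 1}; Q'(v) = 36v(v - 1)(v + 3) vanishes at v ∈ {-3, 0, 1}.
Local minima of P (where P''>0): P(-3)=81, P(1)=-47. Local minima of Q: Q(-3)=-405, Q(1)=-21.
So the global minimum of f is P(1) + Q(-3) + 2 = -47 − 405 + 2 = -450, attained at (1, -3).

(1, -3)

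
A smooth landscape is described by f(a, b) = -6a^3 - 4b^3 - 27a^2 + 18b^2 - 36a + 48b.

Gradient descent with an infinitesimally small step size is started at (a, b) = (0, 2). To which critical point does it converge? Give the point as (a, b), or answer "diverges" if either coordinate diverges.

f is separable, so gradient descent decouples: a follows -∂f/∂a, b follows -∂f/∂b.
∂f/∂a = -18(a + 1)(a + 2); at a=0 this is -36, so a increases.
∂f/∂b = -12(b - 4)(b + 1); at b=2 this is 72, so b decreases.
The a-coordinate has no critical point in that direction and runs off to infinity.

diverges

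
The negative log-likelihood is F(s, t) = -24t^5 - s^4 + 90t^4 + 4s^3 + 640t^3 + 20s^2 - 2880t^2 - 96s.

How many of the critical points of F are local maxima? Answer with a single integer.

4

F separates as a function of s plus a function of t, so ∇F=0 decouples.
∂F/∂s = -4(s - 4)(s - 2)(s + 3) = 0 at s ∈ {-3, 2, 4}; ∂F/∂t = -120t(t - 4)(t - 3)(t + 4) = 0 at t ∈ {-4, 0, 3, 4}.
The Hessian is diagonal: diag(F_ss, F_tt). Second derivatives: F_ss(-3)=-140, F_ss(2)=40, F_ss(4)=-56; F_tt(-4)=26880, F_tt(0)=-5760, F_tt(3)=2520, F_tt(4)=-3840.
Local maxima occur where both diagonal entries negative: (-3, 0), (-3, 4), (4, 0), (4, 4). Count: 4.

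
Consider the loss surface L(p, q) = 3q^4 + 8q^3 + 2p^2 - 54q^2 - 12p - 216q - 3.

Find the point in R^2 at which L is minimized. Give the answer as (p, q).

(3, 3)

L(p,q) separates as A(p) + B(q) − 3, so its minimum is min A + min B − 3.
A'(p) = 4p - 12 vanishes at p ∈ {3}; B'(q) = 12(q - 3)(q + 2)(q + 3) vanishes at q ∈ {-3, -2, 3}.
Local minima of A (where A''>0): A(3)=-18. Local minima of B: B(-3)=189, B(3)=-675.
So the global minimum of L is A(3) + B(3) − 3 = -18 − 675 − 3 = -696, attained at (3, 3).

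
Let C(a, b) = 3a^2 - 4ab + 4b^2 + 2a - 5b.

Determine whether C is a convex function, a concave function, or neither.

convex

C is quadratic, so its Hessian is the constant matrix H = [[6, -4], [-4, 8]].
det(H) = 32, tr(H) = 14.
det(H) > 0 and tr(H) > 0, so H is positive definite everywhere: convex.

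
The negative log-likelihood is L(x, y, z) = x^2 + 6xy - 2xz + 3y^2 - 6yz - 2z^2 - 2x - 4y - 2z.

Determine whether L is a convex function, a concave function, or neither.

neither

L is quadratic, so its Hessian is the constant matrix H = [[2, 6, -2], [6, 6, -6], [-2, -6, -4]].
Leading principal minors: 2, -24, 144.
Neither pattern holds ⇒ H is indefinite ⇒ neither convex nor concave.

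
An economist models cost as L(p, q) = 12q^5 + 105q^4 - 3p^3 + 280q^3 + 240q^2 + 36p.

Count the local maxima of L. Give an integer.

2

L separates as a function of p plus a function of q, so ∇L=0 decouples.
∂L/∂p = -9(p - 2)(p + 2) = 0 at p ∈ {-2, 2}; ∂L/∂q = 60q(q + 1)(q + 2)(q + 4) = 0 at q ∈ {-4, -2, -1, 0}.
The Hessian is diagonal: diag(L_pp, L_qq). Second derivatives: L_pp(-2)=36, L_pp(2)=-36; L_qq(-4)=-1440, L_qq(-2)=240, L_qq(-1)=-180, L_qq(0)=480.
Local maxima occur where both diagonal entries negative: (2, -4), (2, -1). Count: 2.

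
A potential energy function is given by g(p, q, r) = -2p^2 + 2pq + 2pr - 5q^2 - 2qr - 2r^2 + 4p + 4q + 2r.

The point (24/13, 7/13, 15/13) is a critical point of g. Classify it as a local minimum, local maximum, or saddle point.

The Hessian is constant: H = [[-4, 2, 2], [2, -10, -2], [2, -2, -4]].
Leading principal minors: Δ₁ = -4, Δ₂ = 36, Δ₃ = -104.
The minors alternate sign starting negative (−, +, −), so H is negative definite: a local maximum.

local maximum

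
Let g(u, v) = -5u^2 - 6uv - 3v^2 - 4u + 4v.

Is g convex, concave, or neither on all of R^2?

g is quadratic, so its Hessian is the constant matrix H = [[-10, -6], [-6, -6]].
det(H) = 24, tr(H) = -16.
det(H) > 0 and tr(H) < 0, so H is negative definite everywhere: concave.

concave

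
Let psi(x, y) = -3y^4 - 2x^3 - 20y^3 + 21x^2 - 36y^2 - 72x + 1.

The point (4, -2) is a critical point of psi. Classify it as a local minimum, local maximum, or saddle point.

The mixed partial ∂²psi/∂x∂y is 0, so the Hessian at any point is diag(psi_xx, psi_yy) = diag(6(-2x + 7), -12(3y^2 + 10y + 6)).
At (4, -2): H = diag(-6, 24).
The eigenvalues have opposite signs, so H is indefinite: a saddle point.

saddle point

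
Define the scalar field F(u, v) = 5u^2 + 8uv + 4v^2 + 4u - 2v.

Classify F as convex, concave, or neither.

convex

F is quadratic, so its Hessian is the constant matrix H = [[10, 8], [8, 8]].
det(H) = 16, tr(H) = 18.
det(H) > 0 and tr(H) > 0, so H is positive definite everywhere: convex.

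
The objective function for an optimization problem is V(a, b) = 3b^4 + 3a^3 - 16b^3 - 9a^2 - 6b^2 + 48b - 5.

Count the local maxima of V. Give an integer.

V separates as a function of a plus a function of b, so ∇V=0 decouples.
∂V/∂a = 9a(a - 2) = 0 at a ∈ {0, 2}; ∂V/∂b = 12(b - 4)(b - 1)(b + 1) = 0 at b ∈ {-1, 1, 4}.
The Hessian is diagonal: diag(V_aa, V_bb). Second derivatives: V_aa(0)=-18, V_aa(2)=18; V_bb(-1)=120, V_bb(1)=-72, V_bb(4)=180.
Local maxima occur where both diagonal entries negative: (0, 1). Count: 1.

1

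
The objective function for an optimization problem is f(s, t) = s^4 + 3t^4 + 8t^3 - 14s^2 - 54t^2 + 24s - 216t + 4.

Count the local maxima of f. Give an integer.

1

f separates as a function of s plus a function of t, so ∇f=0 decouples.
∂f/∂s = 4(s - 2)(s - 1)(s + 3) = 0 at s ∈ {-3, 1, 2}; ∂f/∂t = 12(t - 3)(t + 2)(t + 3) = 0 at t ∈ {-3, -2, 3}.
The Hessian is diagonal: diag(f_ss, f_tt). Second derivatives: f_ss(-3)=80, f_ss(1)=-16, f_ss(2)=20; f_tt(-3)=72, f_tt(-2)=-60, f_tt(3)=360.
Local maxima occur where both diagonal entries negative: (1, -2). Count: 1.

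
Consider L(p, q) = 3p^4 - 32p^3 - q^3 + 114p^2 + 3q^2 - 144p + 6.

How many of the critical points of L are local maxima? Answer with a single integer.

L separates as a function of p plus a function of q, so ∇L=0 decouples.
∂L/∂p = 12(p - 4)(p - 3)(p - 1) = 0 at p ∈ {1, 3, 4}; ∂L/∂q = -3q(q - 2) = 0 at q ∈ {0, 2}.
The Hessian is diagonal: diag(L_pp, L_qq). Second derivatives: L_pp(1)=72, L_pp(3)=-24, L_pp(4)=36; L_qq(0)=6, L_qq(2)=-6.
Local maxima occur where both diagonal entries negative: (3, 2). Count: 1.

1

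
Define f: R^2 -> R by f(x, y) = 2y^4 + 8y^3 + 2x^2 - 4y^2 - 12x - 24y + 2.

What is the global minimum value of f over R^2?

f(x,y) separates as P(x) + Q(y) + 2, so its minimum is min P + min Q + 2.
P'(x) = 4x - 12 vanishes at x ∈ {3}; Q'(y) = 8(y - 1)(y + 1)(y + 3) vanishes at y ∈ {-3, -1, 1}.
Local minima of P (where P''>0): P(3)=-18. Local minima of Q: Q(-3)=-18, Q(1)=-18.
So the global minimum of f is P(3) + Q(-3) + 2 = -18 − 18 + 2 = -34, attained at (3, -3).

-34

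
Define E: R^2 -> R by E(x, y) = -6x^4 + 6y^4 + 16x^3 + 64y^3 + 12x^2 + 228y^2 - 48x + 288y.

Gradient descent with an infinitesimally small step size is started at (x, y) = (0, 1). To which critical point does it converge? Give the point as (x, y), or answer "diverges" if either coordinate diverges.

E is separable, so gradient descent decouples: x follows -∂E/∂x, y follows -∂E/∂y.
∂E/∂x = -24(x - 2)(x - 1)(x + 1); at x=0 this is -48, so x increases.
∂E/∂y = 24(y + 1)(y + 3)(y + 4); at y=1 this is 960, so y decreases.
x converges to its nearest critical value 1 (a local min of the x-part); y converges to -1. The iterate converges to (1, -1).

(1, -1)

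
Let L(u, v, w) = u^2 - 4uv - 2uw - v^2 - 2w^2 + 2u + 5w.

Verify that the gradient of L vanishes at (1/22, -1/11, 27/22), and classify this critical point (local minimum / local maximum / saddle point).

∇L = (2u - 4v - 2w + 2, -4u - 2v, -2u - 4w + 5); substituting (1/22, -1/11, 27/22) gives ∇L = (0, 0, 0), so (1/22, -1/11, 27/22) is indeed a critical point.
The Hessian is constant: H = [[2, -4, -2], [-4, -2, 0], [-2, 0, -4]].
Leading principal minors: Δ₁ = 2, Δ₂ = -20, Δ₃ = 88.
The minors fit neither the all-positive nor the alternating-sign pattern, so H is indefinite: a saddle point.

saddle point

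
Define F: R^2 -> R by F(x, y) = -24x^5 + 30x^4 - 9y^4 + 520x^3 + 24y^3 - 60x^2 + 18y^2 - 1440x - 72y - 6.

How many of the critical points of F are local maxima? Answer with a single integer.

F separates as a function of x plus a function of y, so ∇F=0 decouples.
∂F/∂x = -120(x - 4)(x - 1)(x + 1)(x + 3) = 0 at x ∈ {-3, -1, 1, 4}; ∂F/∂y = -36(y - 2)(y - 1)(y + 1) = 0 at y ∈ {-1, 1, 2}.
The Hessian is diagonal: diag(F_xx, F_yy). Second derivatives: F_xx(-3)=6720, F_xx(-1)=-2400, F_xx(1)=2880, F_xx(4)=-12600; F_yy(-1)=-216, F_yy(1)=72, F_yy(2)=-108.
Local maxima occur where both diagonal entries negative: (-1, -1), (-1, 2), (4, -1), (4, 2). Count: 4.

4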